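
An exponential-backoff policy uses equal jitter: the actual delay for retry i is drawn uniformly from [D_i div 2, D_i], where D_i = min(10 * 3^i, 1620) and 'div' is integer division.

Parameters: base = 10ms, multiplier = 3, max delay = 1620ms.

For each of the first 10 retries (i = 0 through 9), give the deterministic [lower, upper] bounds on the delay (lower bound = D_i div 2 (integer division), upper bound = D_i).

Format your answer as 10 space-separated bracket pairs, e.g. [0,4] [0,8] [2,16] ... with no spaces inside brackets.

Computing bounds per retry:
  i=0: D_i=min(10*3^0,1620)=10, bounds=[5,10]
  i=1: D_i=min(10*3^1,1620)=30, bounds=[15,30]
  i=2: D_i=min(10*3^2,1620)=90, bounds=[45,90]
  i=3: D_i=min(10*3^3,1620)=270, bounds=[135,270]
  i=4: D_i=min(10*3^4,1620)=810, bounds=[405,810]
  i=5: D_i=min(10*3^5,1620)=1620, bounds=[810,1620]
  i=6: D_i=min(10*3^6,1620)=1620, bounds=[810,1620]
  i=7: D_i=min(10*3^7,1620)=1620, bounds=[810,1620]
  i=8: D_i=min(10*3^8,1620)=1620, bounds=[810,1620]
  i=9: D_i=min(10*3^9,1620)=1620, bounds=[810,1620]

Answer: [5,10] [15,30] [45,90] [135,270] [405,810] [810,1620] [810,1620] [810,1620] [810,1620] [810,1620]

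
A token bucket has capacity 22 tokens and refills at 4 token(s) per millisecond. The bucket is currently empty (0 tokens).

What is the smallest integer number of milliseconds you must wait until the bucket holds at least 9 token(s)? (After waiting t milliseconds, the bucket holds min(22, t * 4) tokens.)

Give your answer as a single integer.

Answer: 3

Derivation:
Need t * 4 >= 9, so t >= 9/4.
Smallest integer t = ceil(9/4) = 3.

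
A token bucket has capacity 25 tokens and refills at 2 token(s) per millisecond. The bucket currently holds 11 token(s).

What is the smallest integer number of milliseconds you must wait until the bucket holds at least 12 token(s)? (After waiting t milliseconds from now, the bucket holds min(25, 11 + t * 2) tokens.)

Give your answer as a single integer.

Answer: 1

Derivation:
Need 11 + t * 2 >= 12, so t >= 1/2.
Smallest integer t = ceil(1/2) = 1.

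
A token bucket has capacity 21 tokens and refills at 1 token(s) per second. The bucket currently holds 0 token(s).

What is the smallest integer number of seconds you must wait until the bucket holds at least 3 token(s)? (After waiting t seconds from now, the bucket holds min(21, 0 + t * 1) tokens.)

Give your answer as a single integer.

Answer: 3

Derivation:
Need 0 + t * 1 >= 3, so t >= 3/1.
Smallest integer t = ceil(3/1) = 3.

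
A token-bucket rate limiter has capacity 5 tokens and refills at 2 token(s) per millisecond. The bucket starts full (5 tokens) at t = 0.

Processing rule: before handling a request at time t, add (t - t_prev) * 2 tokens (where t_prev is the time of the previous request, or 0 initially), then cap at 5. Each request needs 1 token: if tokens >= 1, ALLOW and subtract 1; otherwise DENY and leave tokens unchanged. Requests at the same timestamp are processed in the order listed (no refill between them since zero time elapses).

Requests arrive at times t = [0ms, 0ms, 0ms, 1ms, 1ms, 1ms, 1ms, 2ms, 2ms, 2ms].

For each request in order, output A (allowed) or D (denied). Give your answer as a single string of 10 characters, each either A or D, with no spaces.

Answer: AAAAAAAAAD

Derivation:
Simulating step by step:
  req#1 t=0ms: ALLOW
  req#2 t=0ms: ALLOW
  req#3 t=0ms: ALLOW
  req#4 t=1ms: ALLOW
  req#5 t=1ms: ALLOW
  req#6 t=1ms: ALLOW
  req#7 t=1ms: ALLOW
  req#8 t=2ms: ALLOW
  req#9 t=2ms: ALLOW
  req#10 t=2ms: DENY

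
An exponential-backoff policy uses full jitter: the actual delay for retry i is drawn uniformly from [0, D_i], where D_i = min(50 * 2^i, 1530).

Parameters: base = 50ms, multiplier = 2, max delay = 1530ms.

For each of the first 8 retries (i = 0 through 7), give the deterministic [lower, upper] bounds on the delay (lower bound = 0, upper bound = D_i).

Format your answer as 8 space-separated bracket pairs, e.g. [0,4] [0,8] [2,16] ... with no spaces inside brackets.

Answer: [0,50] [0,100] [0,200] [0,400] [0,800] [0,1530] [0,1530] [0,1530]

Derivation:
Computing bounds per retry:
  i=0: D_i=min(50*2^0,1530)=50, bounds=[0,50]
  i=1: D_i=min(50*2^1,1530)=100, bounds=[0,100]
  i=2: D_i=min(50*2^2,1530)=200, bounds=[0,200]
  i=3: D_i=min(50*2^3,1530)=400, bounds=[0,400]
  i=4: D_i=min(50*2^4,1530)=800, bounds=[0,800]
  i=5: D_i=min(50*2^5,1530)=1530, bounds=[0,1530]
  i=6: D_i=min(50*2^6,1530)=1530, bounds=[0,1530]
  i=7: D_i=min(50*2^7,1530)=1530, bounds=[0,1530]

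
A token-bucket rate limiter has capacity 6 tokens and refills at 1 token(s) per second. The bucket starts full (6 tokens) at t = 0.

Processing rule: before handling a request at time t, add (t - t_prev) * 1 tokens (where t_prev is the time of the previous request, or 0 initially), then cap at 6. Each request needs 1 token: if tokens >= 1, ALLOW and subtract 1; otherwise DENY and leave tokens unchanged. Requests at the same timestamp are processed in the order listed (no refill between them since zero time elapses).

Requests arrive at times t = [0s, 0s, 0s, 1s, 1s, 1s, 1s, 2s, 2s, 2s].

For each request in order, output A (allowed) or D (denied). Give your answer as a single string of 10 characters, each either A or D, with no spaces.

Simulating step by step:
  req#1 t=0s: ALLOW
  req#2 t=0s: ALLOW
  req#3 t=0s: ALLOW
  req#4 t=1s: ALLOW
  req#5 t=1s: ALLOW
  req#6 t=1s: ALLOW
  req#7 t=1s: ALLOW
  req#8 t=2s: ALLOW
  req#9 t=2s: DENY
  req#10 t=2s: DENY

Answer: AAAAAAAADD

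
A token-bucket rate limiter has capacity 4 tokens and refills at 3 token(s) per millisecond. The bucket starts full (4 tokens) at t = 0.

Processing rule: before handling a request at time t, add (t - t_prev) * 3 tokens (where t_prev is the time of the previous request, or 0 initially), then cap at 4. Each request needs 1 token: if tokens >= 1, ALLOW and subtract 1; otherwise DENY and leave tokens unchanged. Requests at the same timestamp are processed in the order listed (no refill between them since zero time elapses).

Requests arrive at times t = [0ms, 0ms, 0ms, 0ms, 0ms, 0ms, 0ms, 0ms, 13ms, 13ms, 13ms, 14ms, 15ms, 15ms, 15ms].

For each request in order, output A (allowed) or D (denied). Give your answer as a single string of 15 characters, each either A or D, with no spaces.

Simulating step by step:
  req#1 t=0ms: ALLOW
  req#2 t=0ms: ALLOW
  req#3 t=0ms: ALLOW
  req#4 t=0ms: ALLOW
  req#5 t=0ms: DENY
  req#6 t=0ms: DENY
  req#7 t=0ms: DENY
  req#8 t=0ms: DENY
  req#9 t=13ms: ALLOW
  req#10 t=13ms: ALLOW
  req#11 t=13ms: ALLOW
  req#12 t=14ms: ALLOW
  req#13 t=15ms: ALLOW
  req#14 t=15ms: ALLOW
  req#15 t=15ms: ALLOW

Answer: AAAADDDDAAAAAAA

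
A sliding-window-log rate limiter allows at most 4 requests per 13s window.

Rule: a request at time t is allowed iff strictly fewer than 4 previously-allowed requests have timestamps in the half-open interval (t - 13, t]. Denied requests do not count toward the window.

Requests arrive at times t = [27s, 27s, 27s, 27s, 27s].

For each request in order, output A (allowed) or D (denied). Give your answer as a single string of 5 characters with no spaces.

Tracking allowed requests in the window:
  req#1 t=27s: ALLOW
  req#2 t=27s: ALLOW
  req#3 t=27s: ALLOW
  req#4 t=27s: ALLOW
  req#5 t=27s: DENY

Answer: AAAAD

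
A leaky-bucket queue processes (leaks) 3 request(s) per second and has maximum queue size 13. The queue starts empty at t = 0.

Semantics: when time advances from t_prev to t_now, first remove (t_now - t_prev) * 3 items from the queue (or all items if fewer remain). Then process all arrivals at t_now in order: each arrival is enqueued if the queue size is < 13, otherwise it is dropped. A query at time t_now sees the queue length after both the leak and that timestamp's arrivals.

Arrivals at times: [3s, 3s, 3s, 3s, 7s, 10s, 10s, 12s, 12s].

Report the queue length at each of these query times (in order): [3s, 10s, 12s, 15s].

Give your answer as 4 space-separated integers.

Answer: 4 2 2 0

Derivation:
Queue lengths at query times:
  query t=3s: backlog = 4
  query t=10s: backlog = 2
  query t=12s: backlog = 2
  query t=15s: backlog = 0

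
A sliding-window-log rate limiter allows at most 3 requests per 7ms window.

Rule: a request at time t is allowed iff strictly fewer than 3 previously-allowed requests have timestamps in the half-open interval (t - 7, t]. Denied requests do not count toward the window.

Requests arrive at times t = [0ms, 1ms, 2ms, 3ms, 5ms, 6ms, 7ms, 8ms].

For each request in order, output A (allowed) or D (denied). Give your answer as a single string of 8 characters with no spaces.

Tracking allowed requests in the window:
  req#1 t=0ms: ALLOW
  req#2 t=1ms: ALLOW
  req#3 t=2ms: ALLOW
  req#4 t=3ms: DENY
  req#5 t=5ms: DENY
  req#6 t=6ms: DENY
  req#7 t=7ms: ALLOW
  req#8 t=8ms: ALLOW

Answer: AAADDDAA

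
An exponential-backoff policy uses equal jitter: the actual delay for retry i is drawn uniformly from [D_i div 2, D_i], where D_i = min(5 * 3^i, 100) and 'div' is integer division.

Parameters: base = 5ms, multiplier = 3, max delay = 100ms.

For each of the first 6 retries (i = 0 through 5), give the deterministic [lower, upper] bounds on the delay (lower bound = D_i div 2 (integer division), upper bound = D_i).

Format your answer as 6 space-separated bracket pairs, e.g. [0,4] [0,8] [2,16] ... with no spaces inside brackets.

Answer: [2,5] [7,15] [22,45] [50,100] [50,100] [50,100]

Derivation:
Computing bounds per retry:
  i=0: D_i=min(5*3^0,100)=5, bounds=[2,5]
  i=1: D_i=min(5*3^1,100)=15, bounds=[7,15]
  i=2: D_i=min(5*3^2,100)=45, bounds=[22,45]
  i=3: D_i=min(5*3^3,100)=100, bounds=[50,100]
  i=4: D_i=min(5*3^4,100)=100, bounds=[50,100]
  i=5: D_i=min(5*3^5,100)=100, bounds=[50,100]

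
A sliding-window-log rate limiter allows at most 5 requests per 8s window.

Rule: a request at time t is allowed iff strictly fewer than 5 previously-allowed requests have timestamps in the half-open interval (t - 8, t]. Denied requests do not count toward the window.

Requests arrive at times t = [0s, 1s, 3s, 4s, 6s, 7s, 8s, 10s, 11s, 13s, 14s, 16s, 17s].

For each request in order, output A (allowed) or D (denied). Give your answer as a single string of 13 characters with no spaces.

Answer: AAAAADAAAAAAD

Derivation:
Tracking allowed requests in the window:
  req#1 t=0s: ALLOW
  req#2 t=1s: ALLOW
  req#3 t=3s: ALLOW
  req#4 t=4s: ALLOW
  req#5 t=6s: ALLOW
  req#6 t=7s: DENY
  req#7 t=8s: ALLOW
  req#8 t=10s: ALLOW
  req#9 t=11s: ALLOW
  req#10 t=13s: ALLOW
  req#11 t=14s: ALLOW
  req#12 t=16s: ALLOW
  req#13 t=17s: DENY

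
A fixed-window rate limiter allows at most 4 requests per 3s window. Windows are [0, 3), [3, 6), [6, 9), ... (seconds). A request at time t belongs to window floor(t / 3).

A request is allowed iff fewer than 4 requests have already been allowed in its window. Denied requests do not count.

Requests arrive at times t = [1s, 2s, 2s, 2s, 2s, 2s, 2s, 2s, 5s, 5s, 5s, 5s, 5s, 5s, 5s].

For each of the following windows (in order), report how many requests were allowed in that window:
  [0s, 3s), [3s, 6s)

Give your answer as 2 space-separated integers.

Processing requests:
  req#1 t=1s (window 0): ALLOW
  req#2 t=2s (window 0): ALLOW
  req#3 t=2s (window 0): ALLOW
  req#4 t=2s (window 0): ALLOW
  req#5 t=2s (window 0): DENY
  req#6 t=2s (window 0): DENY
  req#7 t=2s (window 0): DENY
  req#8 t=2s (window 0): DENY
  req#9 t=5s (window 1): ALLOW
  req#10 t=5s (window 1): ALLOW
  req#11 t=5s (window 1): ALLOW
  req#12 t=5s (window 1): ALLOW
  req#13 t=5s (window 1): DENY
  req#14 t=5s (window 1): DENY
  req#15 t=5s (window 1): DENY

Allowed counts by window: 4 4

Answer: 4 4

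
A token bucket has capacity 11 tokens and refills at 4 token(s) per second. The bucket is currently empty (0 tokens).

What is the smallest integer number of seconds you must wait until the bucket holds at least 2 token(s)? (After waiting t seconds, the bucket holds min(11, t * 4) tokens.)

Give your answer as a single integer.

Answer: 1

Derivation:
Need t * 4 >= 2, so t >= 2/4.
Smallest integer t = ceil(2/4) = 1.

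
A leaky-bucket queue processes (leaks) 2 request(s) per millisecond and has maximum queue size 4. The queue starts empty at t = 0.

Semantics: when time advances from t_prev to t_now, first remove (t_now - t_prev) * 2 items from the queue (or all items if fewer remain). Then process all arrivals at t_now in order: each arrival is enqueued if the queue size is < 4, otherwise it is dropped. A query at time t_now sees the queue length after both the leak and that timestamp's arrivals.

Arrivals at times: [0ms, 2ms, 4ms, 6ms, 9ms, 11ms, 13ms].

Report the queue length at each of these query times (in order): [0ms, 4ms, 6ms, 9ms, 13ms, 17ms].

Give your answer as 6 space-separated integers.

Answer: 1 1 1 1 1 0

Derivation:
Queue lengths at query times:
  query t=0ms: backlog = 1
  query t=4ms: backlog = 1
  query t=6ms: backlog = 1
  query t=9ms: backlog = 1
  query t=13ms: backlog = 1
  query t=17ms: backlog = 0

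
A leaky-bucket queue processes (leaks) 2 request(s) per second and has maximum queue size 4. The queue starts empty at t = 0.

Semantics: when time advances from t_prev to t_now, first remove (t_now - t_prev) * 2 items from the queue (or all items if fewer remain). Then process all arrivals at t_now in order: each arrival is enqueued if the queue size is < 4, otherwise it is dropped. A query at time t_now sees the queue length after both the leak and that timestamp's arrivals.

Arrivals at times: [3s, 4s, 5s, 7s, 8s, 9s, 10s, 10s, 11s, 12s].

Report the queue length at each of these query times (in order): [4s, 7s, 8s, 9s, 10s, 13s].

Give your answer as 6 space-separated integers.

Answer: 1 1 1 1 2 0

Derivation:
Queue lengths at query times:
  query t=4s: backlog = 1
  query t=7s: backlog = 1
  query t=8s: backlog = 1
  query t=9s: backlog = 1
  query t=10s: backlog = 2
  query t=13s: backlog = 0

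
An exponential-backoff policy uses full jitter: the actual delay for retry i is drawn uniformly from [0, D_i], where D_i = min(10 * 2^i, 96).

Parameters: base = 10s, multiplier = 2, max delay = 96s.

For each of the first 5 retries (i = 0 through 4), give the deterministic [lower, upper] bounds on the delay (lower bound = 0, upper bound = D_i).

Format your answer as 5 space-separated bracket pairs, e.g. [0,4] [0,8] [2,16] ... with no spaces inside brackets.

Answer: [0,10] [0,20] [0,40] [0,80] [0,96]

Derivation:
Computing bounds per retry:
  i=0: D_i=min(10*2^0,96)=10, bounds=[0,10]
  i=1: D_i=min(10*2^1,96)=20, bounds=[0,20]
  i=2: D_i=min(10*2^2,96)=40, bounds=[0,40]
  i=3: D_i=min(10*2^3,96)=80, bounds=[0,80]
  i=4: D_i=min(10*2^4,96)=96, bounds=[0,96]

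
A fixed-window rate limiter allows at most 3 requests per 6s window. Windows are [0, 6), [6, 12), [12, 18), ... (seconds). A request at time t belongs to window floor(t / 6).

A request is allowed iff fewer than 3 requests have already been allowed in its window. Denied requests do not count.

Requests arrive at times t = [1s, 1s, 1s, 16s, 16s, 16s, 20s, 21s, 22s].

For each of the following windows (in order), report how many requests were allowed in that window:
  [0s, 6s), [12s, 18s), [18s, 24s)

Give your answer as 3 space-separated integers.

Answer: 3 3 3

Derivation:
Processing requests:
  req#1 t=1s (window 0): ALLOW
  req#2 t=1s (window 0): ALLOW
  req#3 t=1s (window 0): ALLOW
  req#4 t=16s (window 2): ALLOW
  req#5 t=16s (window 2): ALLOW
  req#6 t=16s (window 2): ALLOW
  req#7 t=20s (window 3): ALLOW
  req#8 t=21s (window 3): ALLOW
  req#9 t=22s (window 3): ALLOW

Allowed counts by window: 3 3 3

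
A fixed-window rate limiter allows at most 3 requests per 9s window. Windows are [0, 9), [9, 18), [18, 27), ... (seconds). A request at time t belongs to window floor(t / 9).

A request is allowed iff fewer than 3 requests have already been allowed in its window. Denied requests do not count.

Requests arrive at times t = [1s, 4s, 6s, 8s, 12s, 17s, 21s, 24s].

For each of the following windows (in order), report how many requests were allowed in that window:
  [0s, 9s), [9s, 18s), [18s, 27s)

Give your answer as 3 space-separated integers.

Answer: 3 2 2

Derivation:
Processing requests:
  req#1 t=1s (window 0): ALLOW
  req#2 t=4s (window 0): ALLOW
  req#3 t=6s (window 0): ALLOW
  req#4 t=8s (window 0): DENY
  req#5 t=12s (window 1): ALLOW
  req#6 t=17s (window 1): ALLOW
  req#7 t=21s (window 2): ALLOW
  req#8 t=24s (window 2): ALLOW

Allowed counts by window: 3 2 2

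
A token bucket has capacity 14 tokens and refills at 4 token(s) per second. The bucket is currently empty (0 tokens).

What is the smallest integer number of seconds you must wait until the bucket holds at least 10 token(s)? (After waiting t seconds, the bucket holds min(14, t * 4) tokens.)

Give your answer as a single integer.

Answer: 3

Derivation:
Need t * 4 >= 10, so t >= 10/4.
Smallest integer t = ceil(10/4) = 3.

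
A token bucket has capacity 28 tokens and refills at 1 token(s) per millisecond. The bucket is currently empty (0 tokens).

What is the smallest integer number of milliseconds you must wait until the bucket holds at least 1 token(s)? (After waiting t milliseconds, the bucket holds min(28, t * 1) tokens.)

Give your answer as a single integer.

Need t * 1 >= 1, so t >= 1/1.
Smallest integer t = ceil(1/1) = 1.

Answer: 1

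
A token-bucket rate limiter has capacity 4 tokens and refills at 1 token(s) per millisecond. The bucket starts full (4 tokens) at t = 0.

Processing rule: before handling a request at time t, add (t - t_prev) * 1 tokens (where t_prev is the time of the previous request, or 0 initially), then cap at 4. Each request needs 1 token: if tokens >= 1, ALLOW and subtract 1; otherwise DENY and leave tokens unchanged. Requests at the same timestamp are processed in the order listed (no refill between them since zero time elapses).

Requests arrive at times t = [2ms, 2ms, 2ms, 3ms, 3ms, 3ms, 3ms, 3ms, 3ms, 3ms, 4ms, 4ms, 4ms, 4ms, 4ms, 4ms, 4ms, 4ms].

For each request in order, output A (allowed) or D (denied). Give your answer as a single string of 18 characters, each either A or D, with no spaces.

Simulating step by step:
  req#1 t=2ms: ALLOW
  req#2 t=2ms: ALLOW
  req#3 t=2ms: ALLOW
  req#4 t=3ms: ALLOW
  req#5 t=3ms: ALLOW
  req#6 t=3ms: DENY
  req#7 t=3ms: DENY
  req#8 t=3ms: DENY
  req#9 t=3ms: DENY
  req#10 t=3ms: DENY
  req#11 t=4ms: ALLOW
  req#12 t=4ms: DENY
  req#13 t=4ms: DENY
  req#14 t=4ms: DENY
  req#15 t=4ms: DENY
  req#16 t=4ms: DENY
  req#17 t=4ms: DENY
  req#18 t=4ms: DENY

Answer: AAAAADDDDDADDDDDDD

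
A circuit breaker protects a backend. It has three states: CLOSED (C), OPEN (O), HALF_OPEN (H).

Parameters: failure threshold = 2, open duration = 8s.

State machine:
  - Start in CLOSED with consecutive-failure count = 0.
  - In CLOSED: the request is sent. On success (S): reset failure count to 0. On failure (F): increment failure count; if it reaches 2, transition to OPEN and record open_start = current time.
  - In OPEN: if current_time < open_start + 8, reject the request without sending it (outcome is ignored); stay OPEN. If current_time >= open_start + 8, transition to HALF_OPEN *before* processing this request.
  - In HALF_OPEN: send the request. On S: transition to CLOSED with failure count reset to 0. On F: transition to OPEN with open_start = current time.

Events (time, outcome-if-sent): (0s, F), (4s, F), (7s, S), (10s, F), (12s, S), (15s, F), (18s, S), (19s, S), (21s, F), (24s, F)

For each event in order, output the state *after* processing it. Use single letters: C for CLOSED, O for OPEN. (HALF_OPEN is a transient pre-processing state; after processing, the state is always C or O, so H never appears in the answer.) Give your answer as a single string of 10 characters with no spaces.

Answer: COOOCCCCCO

Derivation:
State after each event:
  event#1 t=0s outcome=F: state=CLOSED
  event#2 t=4s outcome=F: state=OPEN
  event#3 t=7s outcome=S: state=OPEN
  event#4 t=10s outcome=F: state=OPEN
  event#5 t=12s outcome=S: state=CLOSED
  event#6 t=15s outcome=F: state=CLOSED
  event#7 t=18s outcome=S: state=CLOSED
  event#8 t=19s outcome=S: state=CLOSED
  event#9 t=21s outcome=F: state=CLOSED
  event#10 t=24s outcome=F: state=OPEN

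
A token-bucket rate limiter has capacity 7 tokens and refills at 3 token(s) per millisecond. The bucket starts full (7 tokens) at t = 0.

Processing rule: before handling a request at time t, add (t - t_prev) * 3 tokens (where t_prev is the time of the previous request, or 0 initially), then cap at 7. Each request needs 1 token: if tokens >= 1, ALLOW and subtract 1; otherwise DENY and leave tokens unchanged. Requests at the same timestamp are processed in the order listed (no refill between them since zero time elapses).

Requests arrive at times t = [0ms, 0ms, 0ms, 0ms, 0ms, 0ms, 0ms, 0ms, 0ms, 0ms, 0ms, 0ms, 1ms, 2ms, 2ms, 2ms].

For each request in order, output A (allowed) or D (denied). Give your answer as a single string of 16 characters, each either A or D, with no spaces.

Answer: AAAAAAADDDDDAAAA

Derivation:
Simulating step by step:
  req#1 t=0ms: ALLOW
  req#2 t=0ms: ALLOW
  req#3 t=0ms: ALLOW
  req#4 t=0ms: ALLOW
  req#5 t=0ms: ALLOW
  req#6 t=0ms: ALLOW
  req#7 t=0ms: ALLOW
  req#8 t=0ms: DENY
  req#9 t=0ms: DENY
  req#10 t=0ms: DENY
  req#11 t=0ms: DENY
  req#12 t=0ms: DENY
  req#13 t=1ms: ALLOW
  req#14 t=2ms: ALLOW
  req#15 t=2ms: ALLOW
  req#16 t=2ms: ALLOW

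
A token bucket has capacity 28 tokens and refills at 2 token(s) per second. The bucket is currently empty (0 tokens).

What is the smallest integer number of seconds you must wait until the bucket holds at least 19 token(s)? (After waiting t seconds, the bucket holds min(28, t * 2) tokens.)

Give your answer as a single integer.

Answer: 10

Derivation:
Need t * 2 >= 19, so t >= 19/2.
Smallest integer t = ceil(19/2) = 10.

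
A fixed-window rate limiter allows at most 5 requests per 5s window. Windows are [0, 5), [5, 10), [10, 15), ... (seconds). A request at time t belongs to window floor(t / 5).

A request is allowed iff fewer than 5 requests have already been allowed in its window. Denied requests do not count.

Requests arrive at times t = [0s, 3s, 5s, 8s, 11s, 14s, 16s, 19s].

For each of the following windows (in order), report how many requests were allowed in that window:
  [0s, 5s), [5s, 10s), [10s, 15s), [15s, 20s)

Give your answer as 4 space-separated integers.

Processing requests:
  req#1 t=0s (window 0): ALLOW
  req#2 t=3s (window 0): ALLOW
  req#3 t=5s (window 1): ALLOW
  req#4 t=8s (window 1): ALLOW
  req#5 t=11s (window 2): ALLOW
  req#6 t=14s (window 2): ALLOW
  req#7 t=16s (window 3): ALLOW
  req#8 t=19s (window 3): ALLOW

Allowed counts by window: 2 2 2 2

Answer: 2 2 2 2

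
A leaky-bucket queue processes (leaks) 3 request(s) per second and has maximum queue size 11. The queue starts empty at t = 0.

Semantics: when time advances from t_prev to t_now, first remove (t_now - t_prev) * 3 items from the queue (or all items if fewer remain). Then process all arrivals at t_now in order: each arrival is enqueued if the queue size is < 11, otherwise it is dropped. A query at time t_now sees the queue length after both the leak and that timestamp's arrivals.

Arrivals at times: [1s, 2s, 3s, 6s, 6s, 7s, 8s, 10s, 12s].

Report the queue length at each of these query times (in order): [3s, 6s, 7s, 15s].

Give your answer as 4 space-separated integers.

Queue lengths at query times:
  query t=3s: backlog = 1
  query t=6s: backlog = 2
  query t=7s: backlog = 1
  query t=15s: backlog = 0

Answer: 1 2 1 0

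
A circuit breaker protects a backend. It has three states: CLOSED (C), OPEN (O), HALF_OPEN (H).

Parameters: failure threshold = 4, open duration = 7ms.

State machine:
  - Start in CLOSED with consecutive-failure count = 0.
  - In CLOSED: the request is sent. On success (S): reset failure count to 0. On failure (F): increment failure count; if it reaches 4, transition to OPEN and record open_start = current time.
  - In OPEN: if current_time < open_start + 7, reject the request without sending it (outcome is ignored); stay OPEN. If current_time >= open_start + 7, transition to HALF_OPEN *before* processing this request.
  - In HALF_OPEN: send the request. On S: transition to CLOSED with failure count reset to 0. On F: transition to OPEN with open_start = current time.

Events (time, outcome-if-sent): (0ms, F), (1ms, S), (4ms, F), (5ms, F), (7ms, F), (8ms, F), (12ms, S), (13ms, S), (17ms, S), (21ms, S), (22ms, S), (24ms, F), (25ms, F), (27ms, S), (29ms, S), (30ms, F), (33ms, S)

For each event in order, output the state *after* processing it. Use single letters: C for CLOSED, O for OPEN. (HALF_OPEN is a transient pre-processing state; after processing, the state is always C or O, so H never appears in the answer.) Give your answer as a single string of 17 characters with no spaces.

Answer: CCCCCOOOCCCCCCCCC

Derivation:
State after each event:
  event#1 t=0ms outcome=F: state=CLOSED
  event#2 t=1ms outcome=S: state=CLOSED
  event#3 t=4ms outcome=F: state=CLOSED
  event#4 t=5ms outcome=F: state=CLOSED
  event#5 t=7ms outcome=F: state=CLOSED
  event#6 t=8ms outcome=F: state=OPEN
  event#7 t=12ms outcome=S: state=OPEN
  event#8 t=13ms outcome=S: state=OPEN
  event#9 t=17ms outcome=S: state=CLOSED
  event#10 t=21ms outcome=S: state=CLOSED
  event#11 t=22ms outcome=S: state=CLOSED
  event#12 t=24ms outcome=F: state=CLOSED
  event#13 t=25ms outcome=F: state=CLOSED
  event#14 t=27ms outcome=S: state=CLOSED
  event#15 t=29ms outcome=S: state=CLOSED
  event#16 t=30ms outcome=F: state=CLOSED
  event#17 t=33ms outcome=S: state=CLOSED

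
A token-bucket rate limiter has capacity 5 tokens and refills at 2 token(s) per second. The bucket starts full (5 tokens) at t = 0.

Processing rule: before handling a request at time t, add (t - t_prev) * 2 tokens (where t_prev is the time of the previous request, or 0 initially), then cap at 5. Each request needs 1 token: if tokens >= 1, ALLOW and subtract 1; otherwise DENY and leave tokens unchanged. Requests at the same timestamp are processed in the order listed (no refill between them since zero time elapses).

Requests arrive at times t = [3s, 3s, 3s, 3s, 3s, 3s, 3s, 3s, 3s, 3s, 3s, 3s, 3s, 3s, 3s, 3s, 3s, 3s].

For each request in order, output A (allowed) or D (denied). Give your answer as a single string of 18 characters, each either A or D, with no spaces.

Simulating step by step:
  req#1 t=3s: ALLOW
  req#2 t=3s: ALLOW
  req#3 t=3s: ALLOW
  req#4 t=3s: ALLOW
  req#5 t=3s: ALLOW
  req#6 t=3s: DENY
  req#7 t=3s: DENY
  req#8 t=3s: DENY
  req#9 t=3s: DENY
  req#10 t=3s: DENY
  req#11 t=3s: DENY
  req#12 t=3s: DENY
  req#13 t=3s: DENY
  req#14 t=3s: DENY
  req#15 t=3s: DENY
  req#16 t=3s: DENY
  req#17 t=3s: DENY
  req#18 t=3s: DENY

Answer: AAAAADDDDDDDDDDDDD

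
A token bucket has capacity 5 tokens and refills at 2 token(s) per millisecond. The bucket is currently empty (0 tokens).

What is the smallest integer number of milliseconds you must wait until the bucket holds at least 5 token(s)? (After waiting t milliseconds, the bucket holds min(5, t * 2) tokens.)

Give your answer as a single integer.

Need t * 2 >= 5, so t >= 5/2.
Smallest integer t = ceil(5/2) = 3.

Answer: 3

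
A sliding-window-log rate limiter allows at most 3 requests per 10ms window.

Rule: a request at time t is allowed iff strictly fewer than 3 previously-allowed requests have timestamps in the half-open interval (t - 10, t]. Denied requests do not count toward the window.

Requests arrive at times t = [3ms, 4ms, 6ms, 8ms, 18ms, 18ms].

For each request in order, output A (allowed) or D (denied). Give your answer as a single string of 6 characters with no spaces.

Answer: AAADAA

Derivation:
Tracking allowed requests in the window:
  req#1 t=3ms: ALLOW
  req#2 t=4ms: ALLOW
  req#3 t=6ms: ALLOW
  req#4 t=8ms: DENY
  req#5 t=18ms: ALLOW
  req#6 t=18ms: ALLOW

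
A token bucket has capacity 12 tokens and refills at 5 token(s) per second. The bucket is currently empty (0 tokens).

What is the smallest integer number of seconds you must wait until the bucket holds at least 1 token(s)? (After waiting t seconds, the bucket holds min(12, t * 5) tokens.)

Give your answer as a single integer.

Answer: 1

Derivation:
Need t * 5 >= 1, so t >= 1/5.
Smallest integer t = ceil(1/5) = 1.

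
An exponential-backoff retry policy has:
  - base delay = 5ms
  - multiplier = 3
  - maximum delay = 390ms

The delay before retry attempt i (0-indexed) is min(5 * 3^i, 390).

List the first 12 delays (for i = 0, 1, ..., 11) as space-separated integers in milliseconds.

Answer: 5 15 45 135 390 390 390 390 390 390 390 390

Derivation:
Computing each delay:
  i=0: min(5*3^0, 390) = 5
  i=1: min(5*3^1, 390) = 15
  i=2: min(5*3^2, 390) = 45
  i=3: min(5*3^3, 390) = 135
  i=4: min(5*3^4, 390) = 390
  i=5: min(5*3^5, 390) = 390
  i=6: min(5*3^6, 390) = 390
  i=7: min(5*3^7, 390) = 390
  i=8: min(5*3^8, 390) = 390
  i=9: min(5*3^9, 390) = 390
  i=10: min(5*3^10, 390) = 390
  i=11: min(5*3^11, 390) = 390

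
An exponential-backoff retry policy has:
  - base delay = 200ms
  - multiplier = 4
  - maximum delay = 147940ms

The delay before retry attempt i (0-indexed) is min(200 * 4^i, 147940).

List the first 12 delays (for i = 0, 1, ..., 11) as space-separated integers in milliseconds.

Computing each delay:
  i=0: min(200*4^0, 147940) = 200
  i=1: min(200*4^1, 147940) = 800
  i=2: min(200*4^2, 147940) = 3200
  i=3: min(200*4^3, 147940) = 12800
  i=4: min(200*4^4, 147940) = 51200
  i=5: min(200*4^5, 147940) = 147940
  i=6: min(200*4^6, 147940) = 147940
  i=7: min(200*4^7, 147940) = 147940
  i=8: min(200*4^8, 147940) = 147940
  i=9: min(200*4^9, 147940) = 147940
  i=10: min(200*4^10, 147940) = 147940
  i=11: min(200*4^11, 147940) = 147940

Answer: 200 800 3200 12800 51200 147940 147940 147940 147940 147940 147940 147940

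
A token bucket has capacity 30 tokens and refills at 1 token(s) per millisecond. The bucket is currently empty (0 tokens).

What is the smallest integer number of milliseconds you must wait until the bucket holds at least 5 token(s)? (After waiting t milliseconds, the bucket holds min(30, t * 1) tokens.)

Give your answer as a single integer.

Need t * 1 >= 5, so t >= 5/1.
Smallest integer t = ceil(5/1) = 5.

Answer: 5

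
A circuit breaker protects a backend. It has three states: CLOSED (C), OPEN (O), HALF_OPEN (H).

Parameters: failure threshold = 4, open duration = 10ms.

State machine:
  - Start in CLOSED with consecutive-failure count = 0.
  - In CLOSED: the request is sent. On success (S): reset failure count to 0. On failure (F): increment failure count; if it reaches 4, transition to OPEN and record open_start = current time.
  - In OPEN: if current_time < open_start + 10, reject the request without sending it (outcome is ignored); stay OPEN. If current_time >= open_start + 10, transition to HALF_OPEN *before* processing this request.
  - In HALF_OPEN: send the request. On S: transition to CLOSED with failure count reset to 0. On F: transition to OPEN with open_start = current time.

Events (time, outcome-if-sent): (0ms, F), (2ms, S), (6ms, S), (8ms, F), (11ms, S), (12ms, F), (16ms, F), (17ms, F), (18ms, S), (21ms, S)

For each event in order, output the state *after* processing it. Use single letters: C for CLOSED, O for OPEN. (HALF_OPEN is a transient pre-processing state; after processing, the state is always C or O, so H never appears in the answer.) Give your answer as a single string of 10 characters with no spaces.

Answer: CCCCCCCCCC

Derivation:
State after each event:
  event#1 t=0ms outcome=F: state=CLOSED
  event#2 t=2ms outcome=S: state=CLOSED
  event#3 t=6ms outcome=S: state=CLOSED
  event#4 t=8ms outcome=F: state=CLOSED
  event#5 t=11ms outcome=S: state=CLOSED
  event#6 t=12ms outcome=F: state=CLOSED
  event#7 t=16ms outcome=F: state=CLOSED
  event#8 t=17ms outcome=F: state=CLOSED
  event#9 t=18ms outcome=S: state=CLOSED
  event#10 t=21ms outcome=S: state=CLOSED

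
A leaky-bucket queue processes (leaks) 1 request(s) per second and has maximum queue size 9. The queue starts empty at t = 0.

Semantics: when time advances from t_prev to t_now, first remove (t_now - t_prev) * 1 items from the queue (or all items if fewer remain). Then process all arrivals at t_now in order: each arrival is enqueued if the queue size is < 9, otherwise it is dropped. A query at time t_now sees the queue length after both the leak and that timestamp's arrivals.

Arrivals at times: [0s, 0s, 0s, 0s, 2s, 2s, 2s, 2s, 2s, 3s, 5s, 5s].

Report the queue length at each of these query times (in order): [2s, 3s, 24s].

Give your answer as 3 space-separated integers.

Queue lengths at query times:
  query t=2s: backlog = 7
  query t=3s: backlog = 7
  query t=24s: backlog = 0

Answer: 7 7 0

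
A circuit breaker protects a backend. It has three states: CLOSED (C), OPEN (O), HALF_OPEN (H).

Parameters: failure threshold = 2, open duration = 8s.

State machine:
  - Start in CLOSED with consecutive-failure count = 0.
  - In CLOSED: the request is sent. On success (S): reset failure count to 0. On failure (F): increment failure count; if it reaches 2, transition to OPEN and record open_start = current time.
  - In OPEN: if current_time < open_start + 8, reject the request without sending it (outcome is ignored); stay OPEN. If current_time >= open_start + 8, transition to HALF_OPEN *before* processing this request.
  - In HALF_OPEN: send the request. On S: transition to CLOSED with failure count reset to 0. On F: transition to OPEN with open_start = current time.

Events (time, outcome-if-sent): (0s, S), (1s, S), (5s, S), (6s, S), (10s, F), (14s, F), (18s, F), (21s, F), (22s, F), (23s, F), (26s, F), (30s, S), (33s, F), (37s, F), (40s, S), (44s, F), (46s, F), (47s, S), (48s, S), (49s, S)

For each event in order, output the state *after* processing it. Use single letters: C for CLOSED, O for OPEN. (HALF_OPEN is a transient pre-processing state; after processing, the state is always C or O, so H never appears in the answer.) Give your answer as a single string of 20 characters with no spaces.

State after each event:
  event#1 t=0s outcome=S: state=CLOSED
  event#2 t=1s outcome=S: state=CLOSED
  event#3 t=5s outcome=S: state=CLOSED
  event#4 t=6s outcome=S: state=CLOSED
  event#5 t=10s outcome=F: state=CLOSED
  event#6 t=14s outcome=F: state=OPEN
  event#7 t=18s outcome=F: state=OPEN
  event#8 t=21s outcome=F: state=OPEN
  event#9 t=22s outcome=F: state=OPEN
  event#10 t=23s outcome=F: state=OPEN
  event#11 t=26s outcome=F: state=OPEN
  event#12 t=30s outcome=S: state=CLOSED
  event#13 t=33s outcome=F: state=CLOSED
  event#14 t=37s outcome=F: state=OPEN
  event#15 t=40s outcome=S: state=OPEN
  event#16 t=44s outcome=F: state=OPEN
  event#17 t=46s outcome=F: state=OPEN
  event#18 t=47s outcome=S: state=OPEN
  event#19 t=48s outcome=S: state=OPEN
  event#20 t=49s outcome=S: state=OPEN

Answer: CCCCCOOOOOOCCOOOOOOO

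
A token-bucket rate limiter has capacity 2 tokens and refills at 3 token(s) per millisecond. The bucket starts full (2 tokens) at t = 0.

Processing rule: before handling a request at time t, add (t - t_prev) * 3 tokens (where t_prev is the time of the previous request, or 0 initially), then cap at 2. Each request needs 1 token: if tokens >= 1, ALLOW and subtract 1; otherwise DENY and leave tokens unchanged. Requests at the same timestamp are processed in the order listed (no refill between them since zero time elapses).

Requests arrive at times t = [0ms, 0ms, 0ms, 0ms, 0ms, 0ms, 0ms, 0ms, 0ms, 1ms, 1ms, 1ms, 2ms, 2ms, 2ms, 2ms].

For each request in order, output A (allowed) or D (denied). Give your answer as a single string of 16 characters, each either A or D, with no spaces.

Answer: AADDDDDDDAADAADD

Derivation:
Simulating step by step:
  req#1 t=0ms: ALLOW
  req#2 t=0ms: ALLOW
  req#3 t=0ms: DENY
  req#4 t=0ms: DENY
  req#5 t=0ms: DENY
  req#6 t=0ms: DENY
  req#7 t=0ms: DENY
  req#8 t=0ms: DENY
  req#9 t=0ms: DENY
  req#10 t=1ms: ALLOW
  req#11 t=1ms: ALLOW
  req#12 t=1ms: DENY
  req#13 t=2ms: ALLOW
  req#14 t=2ms: ALLOW
  req#15 t=2ms: DENY
  req#16 t=2ms: DENY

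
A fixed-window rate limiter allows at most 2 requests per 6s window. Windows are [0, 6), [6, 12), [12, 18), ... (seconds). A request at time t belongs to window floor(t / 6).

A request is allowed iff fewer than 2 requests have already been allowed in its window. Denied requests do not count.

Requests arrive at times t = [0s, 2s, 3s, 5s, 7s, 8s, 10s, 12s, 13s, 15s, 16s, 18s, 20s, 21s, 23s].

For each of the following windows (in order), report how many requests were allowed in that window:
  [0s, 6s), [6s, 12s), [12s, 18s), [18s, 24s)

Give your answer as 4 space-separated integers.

Processing requests:
  req#1 t=0s (window 0): ALLOW
  req#2 t=2s (window 0): ALLOW
  req#3 t=3s (window 0): DENY
  req#4 t=5s (window 0): DENY
  req#5 t=7s (window 1): ALLOW
  req#6 t=8s (window 1): ALLOW
  req#7 t=10s (window 1): DENY
  req#8 t=12s (window 2): ALLOW
  req#9 t=13s (window 2): ALLOW
  req#10 t=15s (window 2): DENY
  req#11 t=16s (window 2): DENY
  req#12 t=18s (window 3): ALLOW
  req#13 t=20s (window 3): ALLOW
  req#14 t=21s (window 3): DENY
  req#15 t=23s (window 3): DENY

Allowed counts by window: 2 2 2 2

Answer: 2 2 2 2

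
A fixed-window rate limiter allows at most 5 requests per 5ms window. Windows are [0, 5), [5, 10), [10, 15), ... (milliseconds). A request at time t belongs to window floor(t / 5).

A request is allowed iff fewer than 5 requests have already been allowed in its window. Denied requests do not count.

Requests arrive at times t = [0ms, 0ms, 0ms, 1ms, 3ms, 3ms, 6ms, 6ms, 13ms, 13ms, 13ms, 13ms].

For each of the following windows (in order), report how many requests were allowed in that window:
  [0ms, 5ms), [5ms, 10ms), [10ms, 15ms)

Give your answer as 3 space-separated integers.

Processing requests:
  req#1 t=0ms (window 0): ALLOW
  req#2 t=0ms (window 0): ALLOW
  req#3 t=0ms (window 0): ALLOW
  req#4 t=1ms (window 0): ALLOW
  req#5 t=3ms (window 0): ALLOW
  req#6 t=3ms (window 0): DENY
  req#7 t=6ms (window 1): ALLOW
  req#8 t=6ms (window 1): ALLOW
  req#9 t=13ms (window 2): ALLOW
  req#10 t=13ms (window 2): ALLOW
  req#11 t=13ms (window 2): ALLOW
  req#12 t=13ms (window 2): ALLOW

Allowed counts by window: 5 2 4

Answer: 5 2 4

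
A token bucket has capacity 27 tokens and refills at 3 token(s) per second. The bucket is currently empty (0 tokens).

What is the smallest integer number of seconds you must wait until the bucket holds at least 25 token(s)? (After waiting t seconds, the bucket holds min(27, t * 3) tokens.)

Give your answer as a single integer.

Need t * 3 >= 25, so t >= 25/3.
Smallest integer t = ceil(25/3) = 9.

Answer: 9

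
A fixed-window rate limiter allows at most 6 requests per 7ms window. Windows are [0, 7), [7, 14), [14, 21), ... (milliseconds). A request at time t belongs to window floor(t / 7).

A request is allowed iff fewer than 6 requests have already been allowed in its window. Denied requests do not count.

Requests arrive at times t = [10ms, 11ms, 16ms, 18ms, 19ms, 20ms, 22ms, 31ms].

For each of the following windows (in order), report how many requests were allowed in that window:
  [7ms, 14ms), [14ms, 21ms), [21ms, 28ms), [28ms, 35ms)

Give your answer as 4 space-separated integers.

Processing requests:
  req#1 t=10ms (window 1): ALLOW
  req#2 t=11ms (window 1): ALLOW
  req#3 t=16ms (window 2): ALLOW
  req#4 t=18ms (window 2): ALLOW
  req#5 t=19ms (window 2): ALLOW
  req#6 t=20ms (window 2): ALLOW
  req#7 t=22ms (window 3): ALLOW
  req#8 t=31ms (window 4): ALLOW

Allowed counts by window: 2 4 1 1

Answer: 2 4 1 1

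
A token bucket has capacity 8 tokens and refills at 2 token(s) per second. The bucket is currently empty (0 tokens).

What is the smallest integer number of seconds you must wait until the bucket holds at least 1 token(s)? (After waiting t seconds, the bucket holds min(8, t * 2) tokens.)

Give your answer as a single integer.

Need t * 2 >= 1, so t >= 1/2.
Smallest integer t = ceil(1/2) = 1.

Answer: 1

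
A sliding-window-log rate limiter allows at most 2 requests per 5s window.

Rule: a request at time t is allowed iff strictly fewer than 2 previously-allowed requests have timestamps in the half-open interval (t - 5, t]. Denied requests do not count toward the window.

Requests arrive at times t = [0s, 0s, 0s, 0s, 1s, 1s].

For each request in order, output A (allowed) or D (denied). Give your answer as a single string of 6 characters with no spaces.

Tracking allowed requests in the window:
  req#1 t=0s: ALLOW
  req#2 t=0s: ALLOW
  req#3 t=0s: DENY
  req#4 t=0s: DENY
  req#5 t=1s: DENY
  req#6 t=1s: DENY

Answer: AADDDD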